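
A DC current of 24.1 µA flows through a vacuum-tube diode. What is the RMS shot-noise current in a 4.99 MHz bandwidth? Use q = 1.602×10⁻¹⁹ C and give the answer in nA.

6.21 nA

I_n = √(2qI·B)
2qI·B = 2 × 1.602×10⁻¹⁹ × 2.41×10⁻⁵ × 4.99×10⁶ = 3.85×10⁻¹⁷ A²
I_n = √(3.85×10⁻¹⁷) = 6.21×10⁻⁹ A = 6.21 nA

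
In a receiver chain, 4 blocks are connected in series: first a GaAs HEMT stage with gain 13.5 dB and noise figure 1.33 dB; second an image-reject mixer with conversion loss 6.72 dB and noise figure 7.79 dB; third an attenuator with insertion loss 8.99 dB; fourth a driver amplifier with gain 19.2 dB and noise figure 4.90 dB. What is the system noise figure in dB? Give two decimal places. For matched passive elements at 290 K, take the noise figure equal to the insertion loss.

Convert to linear (a loss of L dB is a gain of −L dB): F_i = 10^(NF_i/10), G_i = 10^(G_i,dB/10)
  Stage 1: F_1 = 10^(1.33/10) = 1.358, G_1 = 10^(13.5/10) = 22.39
  Stage 2: F_2 = 10^(7.79/10) = 6.012, G_2 = 10^(−6.72/10) = 0.2128
  Stage 3: F_3 = 10^(8.99/10) = 7.925, G_3 = 10^(−8.99/10) = 0.1262
  Stage 4: F_4 = 10^(4.90/10) = 3.090, G_4 = 10^(19.2/10) = 83.18
Friis cascade:
  F = 1.358 + (6.012 − 1)/22.39 + (7.925 − 1)/4.764 + (3.090 − 1)/0.6012 = 6.513
NF = 10 log₁₀(6.513) = 8.14 dB

8.14 dB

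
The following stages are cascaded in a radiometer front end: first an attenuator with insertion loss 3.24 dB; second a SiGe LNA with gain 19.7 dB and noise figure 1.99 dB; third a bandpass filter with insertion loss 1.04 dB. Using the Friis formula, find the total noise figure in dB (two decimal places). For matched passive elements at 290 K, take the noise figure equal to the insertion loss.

Convert to linear (a loss of L dB is a gain of −L dB): F_i = 10^(NF_i/10), G_i = 10^(G_i,dB/10)
  Stage 1: F_1 = 10^(3.24/10) = 2.109, G_1 = 10^(−3.24/10) = 0.4742
  Stage 2: F_2 = 10^(1.99/10) = 1.581, G_2 = 10^(19.7/10) = 93.33
  Stage 3: F_3 = 10^(1.04/10) = 1.271, G_3 = 10^(−1.04/10) = 0.7870
Friis cascade:
  F = 2.109 + (1.581 − 1)/0.4742 + (1.271 − 1)/44.26 = 3.340
NF = 10 log₁₀(3.340) = 5.24 dB

5.24 dB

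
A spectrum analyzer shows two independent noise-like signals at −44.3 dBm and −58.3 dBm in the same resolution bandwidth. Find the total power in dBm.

Convert to linear, add, convert back:
P₁ = 3.72×10⁻⁸ W, P₂ = 1.48×10⁻⁹ W
P_tot = 3.86×10⁻⁸ W → 10 log₁₀(P_tot / 10⁻³) = −44.1 dBm

−44.1 dBm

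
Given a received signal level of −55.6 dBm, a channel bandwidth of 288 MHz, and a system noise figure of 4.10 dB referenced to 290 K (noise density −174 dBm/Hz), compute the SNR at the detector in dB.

29.7 dB

Noise floor: N = −174 + 10 log₁₀(B) + NF
10 log₁₀(2.88×10⁸) = 84.59 dB
N = −174 + 84.59 + 4.10 = −85.31 dBm
SNR = P_sig − N = −55.6 − (−85.31) = 29.71 dB → 29.7 dB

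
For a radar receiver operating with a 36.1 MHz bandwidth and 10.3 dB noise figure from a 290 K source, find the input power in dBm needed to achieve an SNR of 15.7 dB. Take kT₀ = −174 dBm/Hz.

−72.4 dBm

Sensitivity = −174 + 10 log₁₀(B) + NF + SNR_min
= −174 + 75.58 + 10.3 + 15.7
= −72.42 dBm → −72.4 dBm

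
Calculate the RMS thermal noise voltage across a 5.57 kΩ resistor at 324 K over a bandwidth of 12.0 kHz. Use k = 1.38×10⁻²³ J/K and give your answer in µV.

V_n = √(4kTRB)
4kTRB = 4 × 1.38×10⁻²³ × 324 × 5.57×10³ × 1.20×10⁴ = 1.20×10⁻¹² V²
V_n = √(1.20×10⁻¹²) = 1.09×10⁻⁶ V = 1.09 µV

1.09 µV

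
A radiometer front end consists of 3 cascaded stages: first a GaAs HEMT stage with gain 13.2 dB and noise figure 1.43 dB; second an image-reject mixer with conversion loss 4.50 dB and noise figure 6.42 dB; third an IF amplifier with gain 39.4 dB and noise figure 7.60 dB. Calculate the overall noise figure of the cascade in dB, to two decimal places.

3.41 dB

Convert to linear (a loss of L dB is a gain of −L dB): F_i = 10^(NF_i/10), G_i = 10^(G_i,dB/10)
  Stage 1: F_1 = 10^(1.43/10) = 1.390, G_1 = 10^(13.2/10) = 20.89
  Stage 2: F_2 = 10^(6.42/10) = 4.385, G_2 = 10^(−4.50/10) = 0.3548
  Stage 3: F_3 = 10^(7.60/10) = 5.754, G_3 = 10^(39.4/10) = 8710
Friis cascade:
  F = 1.390 + (4.385 − 1)/20.89 + (5.754 − 1)/7.413 = 2.193
NF = 10 log₁₀(2.193) = 3.41 dB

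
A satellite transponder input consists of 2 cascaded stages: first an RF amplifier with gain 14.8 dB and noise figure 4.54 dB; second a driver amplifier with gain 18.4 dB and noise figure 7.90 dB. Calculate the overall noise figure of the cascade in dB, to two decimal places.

4.79 dB

Convert to linear (a loss of L dB is a gain of −L dB): F_i = 10^(NF_i/10), G_i = 10^(G_i,dB/10)
  Stage 1: F_1 = 10^(4.54/10) = 2.844, G_1 = 10^(14.8/10) = 30.20
  Stage 2: F_2 = 10^(7.90/10) = 6.166, G_2 = 10^(18.4/10) = 69.18
Friis cascade:
  F = 2.844 + (6.166 − 1)/30.20 = 3.016
NF = 10 log₁₀(3.016) = 4.79 dB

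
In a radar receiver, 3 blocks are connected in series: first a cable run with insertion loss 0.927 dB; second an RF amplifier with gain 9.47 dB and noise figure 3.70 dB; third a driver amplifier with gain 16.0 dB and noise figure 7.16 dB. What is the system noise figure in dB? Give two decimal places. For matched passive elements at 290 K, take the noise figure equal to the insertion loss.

5.43 dB

Convert to linear (a loss of L dB is a gain of −L dB): F_i = 10^(NF_i/10), G_i = 10^(G_i,dB/10)
  Stage 1: F_1 = 10^(0.927/10) = 1.238, G_1 = 10^(−0.927/10) = 0.8078
  Stage 2: F_2 = 10^(3.70/10) = 2.344, G_2 = 10^(9.47/10) = 8.851
  Stage 3: F_3 = 10^(7.16/10) = 5.200, G_3 = 10^(16.0/10) = 39.81
Friis cascade:
  F = 1.238 + (2.344 − 1)/0.8078 + (5.200 − 1)/7.150 = 3.489
NF = 10 log₁₀(3.489) = 5.43 dB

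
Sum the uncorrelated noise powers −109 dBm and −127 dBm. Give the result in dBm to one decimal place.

−108.9 dBm

Convert to linear, add, convert back:
P₁ = 1.26×10⁻¹⁴ W, P₂ = 2.00×10⁻¹⁶ W
P_tot = 1.28×10⁻¹⁴ W → 10 log₁₀(P_tot / 10⁻³) = −108.9 dBm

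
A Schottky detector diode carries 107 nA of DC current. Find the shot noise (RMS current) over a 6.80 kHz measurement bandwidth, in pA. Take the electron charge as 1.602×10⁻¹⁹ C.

15.3 pA

I_n = √(2qI·B)
2qI·B = 2 × 1.602×10⁻¹⁹ × 1.07×10⁻⁷ × 6.80×10³ = 2.33×10⁻²² A²
I_n = √(2.33×10⁻²²) = 1.53×10⁻¹¹ A = 15.3 pA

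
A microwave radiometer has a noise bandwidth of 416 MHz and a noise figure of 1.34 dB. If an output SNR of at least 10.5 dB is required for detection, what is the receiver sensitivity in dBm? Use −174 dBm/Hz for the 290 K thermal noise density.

Sensitivity = −174 + 10 log₁₀(B) + NF + SNR_min
= −174 + 86.19 + 1.34 + 10.5
= −75.97 dBm → −76.0 dBm

−76.0 dBm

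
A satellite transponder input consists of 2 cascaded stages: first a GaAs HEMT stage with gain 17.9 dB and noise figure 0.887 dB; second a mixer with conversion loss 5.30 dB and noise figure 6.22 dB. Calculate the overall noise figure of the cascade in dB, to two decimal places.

Convert to linear (a loss of L dB is a gain of −L dB): F_i = 10^(NF_i/10), G_i = 10^(G_i,dB/10)
  Stage 1: F_1 = 10^(0.887/10) = 1.227, G_1 = 10^(17.9/10) = 61.66
  Stage 2: F_2 = 10^(6.22/10) = 4.188, G_2 = 10^(−5.30/10) = 0.2951
Friis cascade:
  F = 1.227 + (4.188 − 1)/61.66 = 1.278
NF = 10 log₁₀(1.278) = 1.07 dB

1.07 dB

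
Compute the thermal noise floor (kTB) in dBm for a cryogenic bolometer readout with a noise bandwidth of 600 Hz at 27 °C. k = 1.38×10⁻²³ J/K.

−146.0 dBm

T = 27 °C + 273.15 = 300.15 K
P_n = kTB = 1.38×10⁻²³ × 300.15 × 6.00×10² = 2.49×10⁻¹⁸ W
In dBm: 10 log₁₀(2.49×10⁻¹⁸ / 10⁻³) = −146.0 dBm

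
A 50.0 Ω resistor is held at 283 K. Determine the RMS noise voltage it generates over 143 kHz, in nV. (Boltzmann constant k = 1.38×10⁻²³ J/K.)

V_n = √(4kTRB)
4kTRB = 4 × 1.38×10⁻²³ × 283 × 5.00×10¹ × 1.43×10⁵ = 1.12×10⁻¹³ V²
V_n = √(1.12×10⁻¹³) = 3.34×10⁻⁷ V = 334 nV

334 nV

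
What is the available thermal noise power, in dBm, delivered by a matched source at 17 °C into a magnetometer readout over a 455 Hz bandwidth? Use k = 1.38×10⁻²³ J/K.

−147.4 dBm

T = 17 °C + 273.15 = 290.15 K
P_n = kTB = 1.38×10⁻²³ × 290.15 × 4.55×10² = 1.82×10⁻¹⁸ W
In dBm: 10 log₁₀(1.82×10⁻¹⁸ / 10⁻³) = −147.4 dBm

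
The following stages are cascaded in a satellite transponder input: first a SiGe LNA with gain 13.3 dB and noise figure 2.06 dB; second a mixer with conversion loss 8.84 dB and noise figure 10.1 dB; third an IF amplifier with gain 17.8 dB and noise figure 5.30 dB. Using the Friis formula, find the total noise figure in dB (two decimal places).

4.62 dB

Convert to linear (a loss of L dB is a gain of −L dB): F_i = 10^(NF_i/10), G_i = 10^(G_i,dB/10)
  Stage 1: F_1 = 10^(2.06/10) = 1.607, G_1 = 10^(13.3/10) = 21.38
  Stage 2: F_2 = 10^(10.1/10) = 10.23, G_2 = 10^(−8.84/10) = 0.1306
  Stage 3: F_3 = 10^(5.30/10) = 3.388, G_3 = 10^(17.8/10) = 60.26
Friis cascade:
  F = 1.607 + (10.23 − 1)/21.38 + (3.388 − 1)/2.793 = 2.894
NF = 10 log₁₀(2.894) = 4.62 dB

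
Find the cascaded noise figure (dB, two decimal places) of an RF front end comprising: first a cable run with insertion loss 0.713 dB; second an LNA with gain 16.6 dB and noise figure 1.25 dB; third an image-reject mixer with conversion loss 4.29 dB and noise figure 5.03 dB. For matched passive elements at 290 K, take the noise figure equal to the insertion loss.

Convert to linear (a loss of L dB is a gain of −L dB): F_i = 10^(NF_i/10), G_i = 10^(G_i,dB/10)
  Stage 1: F_1 = 10^(0.713/10) = 1.178, G_1 = 10^(−0.713/10) = 0.8486
  Stage 2: F_2 = 10^(1.25/10) = 1.334, G_2 = 10^(16.6/10) = 45.71
  Stage 3: F_3 = 10^(5.03/10) = 3.184, G_3 = 10^(−4.29/10) = 0.3724
Friis cascade:
  F = 1.178 + (1.334 − 1)/0.8486 + (3.184 − 1)/38.79 = 1.628
NF = 10 log₁₀(1.628) = 2.12 dB

2.12 dB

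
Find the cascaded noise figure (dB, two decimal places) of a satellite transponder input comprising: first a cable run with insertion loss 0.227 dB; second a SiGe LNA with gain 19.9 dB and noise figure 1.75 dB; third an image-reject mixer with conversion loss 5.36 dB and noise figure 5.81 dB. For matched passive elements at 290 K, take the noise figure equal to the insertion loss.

Convert to linear (a loss of L dB is a gain of −L dB): F_i = 10^(NF_i/10), G_i = 10^(G_i,dB/10)
  Stage 1: F_1 = 10^(0.227/10) = 1.054, G_1 = 10^(−0.227/10) = 0.9491
  Stage 2: F_2 = 10^(1.75/10) = 1.496, G_2 = 10^(19.9/10) = 97.72
  Stage 3: F_3 = 10^(5.81/10) = 3.811, G_3 = 10^(−5.36/10) = 0.2911
Friis cascade:
  F = 1.054 + (1.496 − 1)/0.9491 + (3.811 − 1)/92.75 = 1.607
NF = 10 log₁₀(1.607) = 2.06 dB

2.06 dB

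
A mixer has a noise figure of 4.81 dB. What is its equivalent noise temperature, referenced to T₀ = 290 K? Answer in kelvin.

588 K

F = 10^(4.81/10) = 3.02691
T_e = (F − 1)·T₀ = (3.02691 − 1) × 290 = 588 K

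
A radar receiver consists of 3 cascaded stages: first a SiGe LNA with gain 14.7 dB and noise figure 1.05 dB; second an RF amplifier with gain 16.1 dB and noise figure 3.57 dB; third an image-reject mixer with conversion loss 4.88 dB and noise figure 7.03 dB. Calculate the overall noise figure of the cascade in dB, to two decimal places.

1.21 dB

Convert to linear (a loss of L dB is a gain of −L dB): F_i = 10^(NF_i/10), G_i = 10^(G_i,dB/10)
  Stage 1: F_1 = 10^(1.05/10) = 1.274, G_1 = 10^(14.7/10) = 29.51
  Stage 2: F_2 = 10^(3.57/10) = 2.275, G_2 = 10^(16.1/10) = 40.74
  Stage 3: F_3 = 10^(7.03/10) = 5.047, G_3 = 10^(−4.88/10) = 0.3251
Friis cascade:
  F = 1.274 + (2.275 − 1)/29.51 + (5.047 − 1)/1202 = 1.320
NF = 10 log₁₀(1.320) = 1.21 dB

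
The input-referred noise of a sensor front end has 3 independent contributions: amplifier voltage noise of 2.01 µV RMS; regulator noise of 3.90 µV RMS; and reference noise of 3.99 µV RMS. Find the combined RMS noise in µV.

5.93 µV

Uncorrelated sources add in power (mean-square): V_tot = √(ΣV_i²)
V_tot = √[(2.01×10⁻⁶)² + (3.90×10⁻⁶)² + (3.99×10⁻⁶)²] = 5.93×10⁻⁶ V = 5.93 µV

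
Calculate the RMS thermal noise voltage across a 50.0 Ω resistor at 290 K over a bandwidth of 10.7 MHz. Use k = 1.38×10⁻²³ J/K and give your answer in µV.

V_n = √(4kTRB)
4kTRB = 4 × 1.38×10⁻²³ × 290 × 5.00×10¹ × 1.07×10⁷ = 8.56×10⁻¹² V²
V_n = √(8.56×10⁻¹²) = 2.93×10⁻⁶ V = 2.93 µV

2.93 µV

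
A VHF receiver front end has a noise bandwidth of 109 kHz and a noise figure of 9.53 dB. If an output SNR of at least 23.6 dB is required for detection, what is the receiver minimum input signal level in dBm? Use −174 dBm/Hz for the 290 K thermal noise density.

−90.5 dBm

Sensitivity = −174 + 10 log₁₀(B) + NF + SNR_min
= −174 + 50.37 + 9.53 + 23.6
= −90.50 dBm → −90.5 dBm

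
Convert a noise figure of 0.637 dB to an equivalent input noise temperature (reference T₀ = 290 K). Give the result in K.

45.8 K

F = 10^(0.637/10) = 1.15798
T_e = (F − 1)·T₀ = (1.15798 − 1) × 290 = 45.8 K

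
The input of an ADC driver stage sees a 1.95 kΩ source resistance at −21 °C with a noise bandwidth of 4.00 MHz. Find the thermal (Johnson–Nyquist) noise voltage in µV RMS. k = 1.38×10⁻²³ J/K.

10.4 µV

T = −21 °C + 273.15 = 252.15 K
V_n = √(4kTRB)
4kTRB = 4 × 1.38×10⁻²³ × 252.15 × 1.95×10³ × 4.00×10⁶ = 1.09×10⁻¹⁰ V²
V_n = √(1.09×10⁻¹⁰) = 1.04×10⁻⁵ V = 10.4 µV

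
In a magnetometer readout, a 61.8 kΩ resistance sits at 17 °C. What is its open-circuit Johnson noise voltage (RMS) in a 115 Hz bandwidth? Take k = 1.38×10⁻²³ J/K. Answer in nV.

337 nV

T = 17 °C + 273.15 = 290.15 K
V_n = √(4kTRB)
4kTRB = 4 × 1.38×10⁻²³ × 290.15 × 6.18×10⁴ × 1.15×10² = 1.14×10⁻¹³ V²
V_n = √(1.14×10⁻¹³) = 3.37×10⁻⁷ V = 337 nV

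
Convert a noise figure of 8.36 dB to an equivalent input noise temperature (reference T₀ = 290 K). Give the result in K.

F = 10^(8.36/10) = 6.85488
T_e = (F − 1)·T₀ = (6.85488 − 1) × 290 = 1698 K

1698 K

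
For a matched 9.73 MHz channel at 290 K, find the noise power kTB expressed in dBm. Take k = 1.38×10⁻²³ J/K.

−104.1 dBm

P_n = kTB = 1.38×10⁻²³ × 290 × 9.73×10⁶ = 3.89×10⁻¹⁴ W
In dBm: 10 log₁₀(3.89×10⁻¹⁴ / 10⁻³) = −104.1 dBm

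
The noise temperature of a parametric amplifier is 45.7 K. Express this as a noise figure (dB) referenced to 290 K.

0.636 dB

F = 1 + T_e/T₀ = 1 + 45.7/290 = 1.15759
NF = 10 log₁₀(1.15759) = 0.636 dB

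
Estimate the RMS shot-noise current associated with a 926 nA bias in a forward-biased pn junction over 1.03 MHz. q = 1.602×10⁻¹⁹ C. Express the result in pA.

I_n = √(2qI·B)
2qI·B = 2 × 1.602×10⁻¹⁹ × 9.26×10⁻⁷ × 1.03×10⁶ = 3.06×10⁻¹⁹ A²
I_n = √(3.06×10⁻¹⁹) = 5.53×10⁻¹⁰ A = 553 pA

553 pA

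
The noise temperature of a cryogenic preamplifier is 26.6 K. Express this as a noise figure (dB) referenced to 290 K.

0.381 dB

F = 1 + T_e/T₀ = 1 + 26.6/290 = 1.09172
NF = 10 log₁₀(1.09172) = 0.381 dB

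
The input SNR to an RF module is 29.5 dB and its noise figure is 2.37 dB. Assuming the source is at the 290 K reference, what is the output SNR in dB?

27.13 dB

By definition F = SNR_in/SNR_out, so in dB: SNR_out = SNR_in − NF
SNR_out = 29.5 − 2.37 = 27.13 dB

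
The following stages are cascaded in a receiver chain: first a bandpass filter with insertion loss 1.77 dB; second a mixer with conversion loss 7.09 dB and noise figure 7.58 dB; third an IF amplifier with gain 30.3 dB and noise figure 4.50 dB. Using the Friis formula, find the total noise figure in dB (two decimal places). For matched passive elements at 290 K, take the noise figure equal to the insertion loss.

Convert to linear (a loss of L dB is a gain of −L dB): F_i = 10^(NF_i/10), G_i = 10^(G_i,dB/10)
  Stage 1: F_1 = 10^(1.77/10) = 1.503, G_1 = 10^(−1.77/10) = 0.6653
  Stage 2: F_2 = 10^(7.58/10) = 5.728, G_2 = 10^(−7.09/10) = 0.1954
  Stage 3: F_3 = 10^(4.50/10) = 2.818, G_3 = 10^(30.3/10) = 1072
Friis cascade:
  F = 1.503 + (5.728 − 1)/0.6653 + (2.818 − 1)/0.1300 = 22.60
NF = 10 log₁₀(22.60) = 13.54 dB

13.54 dB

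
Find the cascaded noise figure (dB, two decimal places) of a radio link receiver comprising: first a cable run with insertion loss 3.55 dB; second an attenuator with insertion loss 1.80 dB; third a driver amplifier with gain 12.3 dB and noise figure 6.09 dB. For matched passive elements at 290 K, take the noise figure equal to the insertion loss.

11.44 dB

Convert to linear (a loss of L dB is a gain of −L dB): F_i = 10^(NF_i/10), G_i = 10^(G_i,dB/10)
  Stage 1: F_1 = 10^(3.55/10) = 2.265, G_1 = 10^(−3.55/10) = 0.4416
  Stage 2: F_2 = 10^(1.80/10) = 1.514, G_2 = 10^(−1.80/10) = 0.6607
  Stage 3: F_3 = 10^(6.09/10) = 4.064, G_3 = 10^(12.3/10) = 16.98
Friis cascade:
  F = 2.265 + (1.514 − 1)/0.4416 + (4.064 − 1)/0.2917 = 13.93
NF = 10 log₁₀(13.93) = 11.44 dB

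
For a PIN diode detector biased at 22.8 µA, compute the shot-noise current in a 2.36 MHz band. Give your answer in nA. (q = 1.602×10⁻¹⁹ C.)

I_n = √(2qI·B)
2qI·B = 2 × 1.602×10⁻¹⁹ × 2.28×10⁻⁵ × 2.36×10⁶ = 1.72×10⁻¹⁷ A²
I_n = √(1.72×10⁻¹⁷) = 4.15×10⁻⁹ A = 4.15 nA

4.15 nA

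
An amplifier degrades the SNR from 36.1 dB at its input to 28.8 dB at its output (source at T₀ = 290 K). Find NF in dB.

7.3 dB

NF (dB) = SNR_in(dB) − SNR_out(dB) when the source is at T₀
NF = 36.1 − 28.8 = 7.3 dB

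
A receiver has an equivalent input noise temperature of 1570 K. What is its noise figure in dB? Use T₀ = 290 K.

F = 1 + T_e/T₀ = 1 + 1570/290 = 6.41379
NF = 10 log₁₀(6.41379) = 8.07 dB

8.07 dB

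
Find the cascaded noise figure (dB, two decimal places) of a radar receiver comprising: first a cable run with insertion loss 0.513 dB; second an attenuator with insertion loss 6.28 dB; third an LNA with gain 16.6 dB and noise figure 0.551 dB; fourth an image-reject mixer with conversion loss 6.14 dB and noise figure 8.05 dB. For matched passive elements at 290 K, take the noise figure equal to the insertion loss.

7.77 dB

Convert to linear (a loss of L dB is a gain of −L dB): F_i = 10^(NF_i/10), G_i = 10^(G_i,dB/10)
  Stage 1: F_1 = 10^(0.513/10) = 1.125, G_1 = 10^(−0.513/10) = 0.8886
  Stage 2: F_2 = 10^(6.28/10) = 4.246, G_2 = 10^(−6.28/10) = 0.2355
  Stage 3: F_3 = 10^(0.551/10) = 1.135, G_3 = 10^(16.6/10) = 45.71
  Stage 4: F_4 = 10^(8.05/10) = 6.383, G_4 = 10^(−6.14/10) = 0.2432
Friis cascade:
  F = 1.125 + (4.246 − 1)/0.8886 + (1.135 − 1)/0.2093 + (6.383 − 1)/9.565 = 5.988
NF = 10 log₁₀(5.988) = 7.77 dB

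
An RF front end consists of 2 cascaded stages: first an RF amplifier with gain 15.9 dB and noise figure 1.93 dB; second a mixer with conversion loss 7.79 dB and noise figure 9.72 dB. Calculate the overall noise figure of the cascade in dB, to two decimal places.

Convert to linear (a loss of L dB is a gain of −L dB): F_i = 10^(NF_i/10), G_i = 10^(G_i,dB/10)
  Stage 1: F_1 = 10^(1.93/10) = 1.560, G_1 = 10^(15.9/10) = 38.90
  Stage 2: F_2 = 10^(9.72/10) = 9.376, G_2 = 10^(−7.79/10) = 0.1663
Friis cascade:
  F = 1.560 + (9.376 − 1)/38.90 = 1.775
NF = 10 log₁₀(1.775) = 2.49 dB

2.49 dB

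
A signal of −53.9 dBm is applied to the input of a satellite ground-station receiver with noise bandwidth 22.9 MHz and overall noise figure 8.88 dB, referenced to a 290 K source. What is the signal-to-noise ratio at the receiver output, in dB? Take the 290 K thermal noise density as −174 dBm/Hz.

37.6 dB

Noise floor: N = −174 + 10 log₁₀(B) + NF
10 log₁₀(2.29×10⁷) = 73.6 dB
N = −174 + 73.6 + 8.88 = −91.52 dBm
SNR = P_sig − N = −53.9 − (−91.52) = 37.62 dB → 37.6 dB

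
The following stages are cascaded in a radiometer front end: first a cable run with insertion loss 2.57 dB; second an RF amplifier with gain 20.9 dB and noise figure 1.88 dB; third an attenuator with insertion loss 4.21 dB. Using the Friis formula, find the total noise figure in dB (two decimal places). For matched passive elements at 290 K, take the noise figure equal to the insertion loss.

4.49 dB

Convert to linear (a loss of L dB is a gain of −L dB): F_i = 10^(NF_i/10), G_i = 10^(G_i,dB/10)
  Stage 1: F_1 = 10^(2.57/10) = 1.807, G_1 = 10^(−2.57/10) = 0.5534
  Stage 2: F_2 = 10^(1.88/10) = 1.542, G_2 = 10^(20.9/10) = 123.0
  Stage 3: F_3 = 10^(4.21/10) = 2.636, G_3 = 10^(−4.21/10) = 0.3793
Friis cascade:
  F = 1.807 + (1.542 − 1)/0.5534 + (2.636 − 1)/68.08 = 2.810
NF = 10 log₁₀(2.810) = 4.49 dB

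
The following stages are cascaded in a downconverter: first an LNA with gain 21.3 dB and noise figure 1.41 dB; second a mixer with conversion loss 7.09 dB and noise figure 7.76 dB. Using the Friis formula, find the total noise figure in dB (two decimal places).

1.52 dB

Convert to linear (a loss of L dB is a gain of −L dB): F_i = 10^(NF_i/10), G_i = 10^(G_i,dB/10)
  Stage 1: F_1 = 10^(1.41/10) = 1.384, G_1 = 10^(21.3/10) = 134.9
  Stage 2: F_2 = 10^(7.76/10) = 5.970, G_2 = 10^(−7.09/10) = 0.1954
Friis cascade:
  F = 1.384 + (5.970 − 1)/134.9 = 1.420
NF = 10 log₁₀(1.420) = 1.52 dB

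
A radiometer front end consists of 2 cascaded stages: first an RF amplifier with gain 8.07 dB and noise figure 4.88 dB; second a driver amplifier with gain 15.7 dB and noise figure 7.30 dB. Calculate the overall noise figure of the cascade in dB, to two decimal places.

5.75 dB

Convert to linear (a loss of L dB is a gain of −L dB): F_i = 10^(NF_i/10), G_i = 10^(G_i,dB/10)
  Stage 1: F_1 = 10^(4.88/10) = 3.076, G_1 = 10^(8.07/10) = 6.412
  Stage 2: F_2 = 10^(7.30/10) = 5.370, G_2 = 10^(15.7/10) = 37.15
Friis cascade:
  F = 3.076 + (5.370 − 1)/6.412 = 3.758
NF = 10 log₁₀(3.758) = 5.75 dB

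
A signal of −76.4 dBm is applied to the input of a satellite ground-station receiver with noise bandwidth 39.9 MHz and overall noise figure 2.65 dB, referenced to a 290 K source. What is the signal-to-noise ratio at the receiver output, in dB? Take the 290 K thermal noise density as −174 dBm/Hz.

18.9 dB

Noise floor: N = −174 + 10 log₁₀(B) + NF
10 log₁₀(3.99×10⁷) = 76.01 dB
N = −174 + 76.01 + 2.65 = −95.34 dBm
SNR = P_sig − N = −76.4 − (−95.34) = 18.94 dB → 18.9 dB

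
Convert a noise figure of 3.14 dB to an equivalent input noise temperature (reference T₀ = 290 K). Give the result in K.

F = 10^(3.14/10) = 2.06063
T_e = (F − 1)·T₀ = (2.06063 − 1) × 290 = 308 K

308 K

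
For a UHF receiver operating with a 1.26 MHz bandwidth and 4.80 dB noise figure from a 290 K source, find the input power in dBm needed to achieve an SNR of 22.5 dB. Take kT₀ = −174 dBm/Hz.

−85.7 dBm

Sensitivity = −174 + 10 log₁₀(B) + NF + SNR_min
= −174 + 61 + 4.80 + 22.5
= −85.70 dBm → −85.7 dBm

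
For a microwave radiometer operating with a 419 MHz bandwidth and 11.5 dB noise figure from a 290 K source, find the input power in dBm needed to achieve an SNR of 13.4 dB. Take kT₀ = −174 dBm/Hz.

−62.9 dBm

Sensitivity = −174 + 10 log₁₀(B) + NF + SNR_min
= −174 + 86.22 + 11.5 + 13.4
= −62.88 dBm → −62.9 dBm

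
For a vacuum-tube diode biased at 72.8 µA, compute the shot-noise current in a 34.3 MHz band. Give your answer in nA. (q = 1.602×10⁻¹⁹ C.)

28.3 nA

I_n = √(2qI·B)
2qI·B = 2 × 1.602×10⁻¹⁹ × 7.28×10⁻⁵ × 3.43×10⁷ = 8.00×10⁻¹⁶ A²
I_n = √(8.00×10⁻¹⁶) = 2.83×10⁻⁸ A = 28.3 nA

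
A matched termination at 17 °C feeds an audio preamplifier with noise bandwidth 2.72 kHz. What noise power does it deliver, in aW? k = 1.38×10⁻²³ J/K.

T = 17 °C + 273.15 = 290.15 K
P_n = kTB = 1.38×10⁻²³ × 290.15 × 2.72×10³ = 1.09×10⁻¹⁷ W = 10.9 aW

10.9 aW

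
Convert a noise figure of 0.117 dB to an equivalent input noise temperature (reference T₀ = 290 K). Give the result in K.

7.92 K

F = 10^(0.117/10) = 1.02731
T_e = (F − 1)·T₀ = (1.02731 − 1) × 290 = 7.92 K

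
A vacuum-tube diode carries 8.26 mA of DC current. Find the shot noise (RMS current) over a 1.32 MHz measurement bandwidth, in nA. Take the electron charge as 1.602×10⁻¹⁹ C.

59.1 nA

I_n = √(2qI·B)
2qI·B = 2 × 1.602×10⁻¹⁹ × 8.26×10⁻³ × 1.32×10⁶ = 3.49×10⁻¹⁵ A²
I_n = √(3.49×10⁻¹⁵) = 5.91×10⁻⁸ A = 59.1 nA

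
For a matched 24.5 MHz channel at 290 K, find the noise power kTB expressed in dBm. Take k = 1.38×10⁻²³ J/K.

−100.1 dBm

P_n = kTB = 1.38×10⁻²³ × 290 × 2.45×10⁷ = 9.80×10⁻¹⁴ W
In dBm: 10 log₁₀(9.80×10⁻¹⁴ / 10⁻³) = −100.1 dBm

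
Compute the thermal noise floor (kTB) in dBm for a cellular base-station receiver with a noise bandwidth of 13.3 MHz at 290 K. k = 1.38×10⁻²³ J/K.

P_n = kTB = 1.38×10⁻²³ × 290 × 1.33×10⁷ = 5.32×10⁻¹⁴ W
In dBm: 10 log₁₀(5.32×10⁻¹⁴ / 10⁻³) = −102.7 dBm

−102.7 dBm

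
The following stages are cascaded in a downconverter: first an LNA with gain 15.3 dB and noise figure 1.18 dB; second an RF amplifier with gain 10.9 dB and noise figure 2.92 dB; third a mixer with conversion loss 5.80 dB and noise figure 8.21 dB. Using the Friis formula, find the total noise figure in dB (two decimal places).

Convert to linear (a loss of L dB is a gain of −L dB): F_i = 10^(NF_i/10), G_i = 10^(G_i,dB/10)
  Stage 1: F_1 = 10^(1.18/10) = 1.312, G_1 = 10^(15.3/10) = 33.88
  Stage 2: F_2 = 10^(2.92/10) = 1.959, G_2 = 10^(10.9/10) = 12.30
  Stage 3: F_3 = 10^(8.21/10) = 6.622, G_3 = 10^(−5.80/10) = 0.2630
Friis cascade:
  F = 1.312 + (1.959 − 1)/33.88 + (6.622 − 1)/416.9 = 1.354
NF = 10 log₁₀(1.354) = 1.32 dB

1.32 dB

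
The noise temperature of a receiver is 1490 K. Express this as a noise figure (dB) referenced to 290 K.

F = 1 + T_e/T₀ = 1 + 1490/290 = 6.13793
NF = 10 log₁₀(6.13793) = 7.88 dB

7.88 dB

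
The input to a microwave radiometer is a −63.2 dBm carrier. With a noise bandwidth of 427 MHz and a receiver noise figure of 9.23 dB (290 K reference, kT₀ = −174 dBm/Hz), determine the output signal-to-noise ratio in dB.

15.3 dB

Noise floor: N = −174 + 10 log₁₀(B) + NF
10 log₁₀(4.27×10⁸) = 86.3 dB
N = −174 + 86.3 + 9.23 = −78.47 dBm
SNR = P_sig − N = −63.2 − (−78.47) = 15.27 dB → 15.3 dB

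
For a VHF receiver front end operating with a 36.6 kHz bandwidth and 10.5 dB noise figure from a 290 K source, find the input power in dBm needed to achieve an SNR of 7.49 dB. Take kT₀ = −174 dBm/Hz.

Sensitivity = −174 + 10 log₁₀(B) + NF + SNR_min
= −174 + 45.63 + 10.5 + 7.49
= −110.38 dBm → −110.4 dBm

−110.4 dBm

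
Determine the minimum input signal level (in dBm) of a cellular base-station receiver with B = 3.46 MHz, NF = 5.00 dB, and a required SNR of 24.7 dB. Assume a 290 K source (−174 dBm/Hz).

−78.9 dBm

Sensitivity = −174 + 10 log₁₀(B) + NF + SNR_min
= −174 + 65.39 + 5.00 + 24.7
= −78.91 dBm → −78.9 dBm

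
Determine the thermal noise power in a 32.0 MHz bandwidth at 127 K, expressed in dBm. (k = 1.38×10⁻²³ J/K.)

−102.5 dBm

P_n = kTB = 1.38×10⁻²³ × 127 × 3.20×10⁷ = 5.61×10⁻¹⁴ W
In dBm: 10 log₁₀(5.61×10⁻¹⁴ / 10⁻³) = −102.5 dBm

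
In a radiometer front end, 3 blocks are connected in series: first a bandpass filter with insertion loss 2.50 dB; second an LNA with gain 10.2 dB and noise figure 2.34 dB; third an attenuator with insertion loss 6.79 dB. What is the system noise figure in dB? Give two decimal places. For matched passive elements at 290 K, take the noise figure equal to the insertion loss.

Convert to linear (a loss of L dB is a gain of −L dB): F_i = 10^(NF_i/10), G_i = 10^(G_i,dB/10)
  Stage 1: F_1 = 10^(2.50/10) = 1.778, G_1 = 10^(−2.50/10) = 0.5623
  Stage 2: F_2 = 10^(2.34/10) = 1.714, G_2 = 10^(10.2/10) = 10.47
  Stage 3: F_3 = 10^(6.79/10) = 4.775, G_3 = 10^(−6.79/10) = 0.2094
Friis cascade:
  F = 1.778 + (1.714 − 1)/0.5623 + (4.775 − 1)/5.888 = 3.689
NF = 10 log₁₀(3.689) = 5.67 dB

5.67 dB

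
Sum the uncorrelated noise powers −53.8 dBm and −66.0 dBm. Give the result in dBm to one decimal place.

Convert to linear, add, convert back:
P₁ = 4.17×10⁻⁹ W, P₂ = 2.51×10⁻¹⁰ W
P_tot = 4.42×10⁻⁹ W → 10 log₁₀(P_tot / 10⁻³) = −53.5 dBm

−53.5 dBm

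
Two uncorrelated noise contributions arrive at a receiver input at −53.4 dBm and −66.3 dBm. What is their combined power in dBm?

−53.2 dBm

Convert to linear, add, convert back:
P₁ = 4.57×10⁻⁹ W, P₂ = 2.34×10⁻¹⁰ W
P_tot = 4.81×10⁻⁹ W → 10 log₁₀(P_tot / 10⁻³) = −53.2 dBm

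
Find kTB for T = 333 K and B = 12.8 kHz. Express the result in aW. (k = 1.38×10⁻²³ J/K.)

58.8 aW

P_n = kTB = 1.38×10⁻²³ × 333 × 1.28×10⁴ = 5.88×10⁻¹⁷ W = 58.8 aW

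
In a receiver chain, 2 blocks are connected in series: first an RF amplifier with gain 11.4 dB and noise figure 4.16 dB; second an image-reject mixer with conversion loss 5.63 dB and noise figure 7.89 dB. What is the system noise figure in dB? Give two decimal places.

4.74 dB

Convert to linear (a loss of L dB is a gain of −L dB): F_i = 10^(NF_i/10), G_i = 10^(G_i,dB/10)
  Stage 1: F_1 = 10^(4.16/10) = 2.606, G_1 = 10^(11.4/10) = 13.80
  Stage 2: F_2 = 10^(7.89/10) = 6.152, G_2 = 10^(−5.63/10) = 0.2735
Friis cascade:
  F = 2.606 + (6.152 − 1)/13.80 = 2.979
NF = 10 log₁₀(2.979) = 4.74 dB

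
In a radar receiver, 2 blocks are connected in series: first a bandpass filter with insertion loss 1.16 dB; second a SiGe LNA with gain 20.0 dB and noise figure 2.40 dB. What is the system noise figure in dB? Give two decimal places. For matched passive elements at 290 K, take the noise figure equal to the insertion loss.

3.56 dB

Convert to linear (a loss of L dB is a gain of −L dB): F_i = 10^(NF_i/10), G_i = 10^(G_i,dB/10)
  Stage 1: F_1 = 10^(1.16/10) = 1.306, G_1 = 10^(−1.16/10) = 0.7656
  Stage 2: F_2 = 10^(2.40/10) = 1.738, G_2 = 10^(20.0/10) = 100.0
Friis cascade:
  F = 1.306 + (1.738 − 1)/0.7656 = 2.270
NF = 10 log₁₀(2.270) = 3.56 dB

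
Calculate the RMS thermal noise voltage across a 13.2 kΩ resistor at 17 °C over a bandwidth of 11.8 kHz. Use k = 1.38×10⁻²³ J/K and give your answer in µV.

T = 17 °C + 273.15 = 290.15 K
V_n = √(4kTRB)
4kTRB = 4 × 1.38×10⁻²³ × 290.15 × 1.32×10⁴ × 1.18×10⁴ = 2.49×10⁻¹² V²
V_n = √(2.49×10⁻¹²) = 1.58×10⁻⁶ V = 1.58 µV

1.58 µV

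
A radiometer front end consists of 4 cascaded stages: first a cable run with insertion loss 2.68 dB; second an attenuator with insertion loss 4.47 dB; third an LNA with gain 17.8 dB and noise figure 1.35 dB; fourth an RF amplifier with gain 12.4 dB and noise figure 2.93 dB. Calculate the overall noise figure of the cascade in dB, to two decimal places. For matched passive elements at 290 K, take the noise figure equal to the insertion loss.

Convert to linear (a loss of L dB is a gain of −L dB): F_i = 10^(NF_i/10), G_i = 10^(G_i,dB/10)
  Stage 1: F_1 = 10^(2.68/10) = 1.854, G_1 = 10^(−2.68/10) = 0.5395
  Stage 2: F_2 = 10^(4.47/10) = 2.799, G_2 = 10^(−4.47/10) = 0.3573
  Stage 3: F_3 = 10^(1.35/10) = 1.365, G_3 = 10^(17.8/10) = 60.26
  Stage 4: F_4 = 10^(2.93/10) = 1.963, G_4 = 10^(12.4/10) = 17.38
Friis cascade:
  F = 1.854 + (2.799 − 1)/0.5395 + (1.365 − 1)/0.1928 + (1.963 − 1)/11.61 = 7.162
NF = 10 log₁₀(7.162) = 8.55 dB

8.55 dB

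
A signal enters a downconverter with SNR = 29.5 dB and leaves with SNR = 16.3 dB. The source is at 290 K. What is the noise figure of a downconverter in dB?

NF (dB) = SNR_in(dB) − SNR_out(dB) when the source is at T₀
NF = 29.5 − 16.3 = 13.2 dB

13.2 dB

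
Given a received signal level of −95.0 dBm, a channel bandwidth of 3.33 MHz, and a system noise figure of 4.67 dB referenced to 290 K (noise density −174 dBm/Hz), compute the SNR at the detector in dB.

Noise floor: N = −174 + 10 log₁₀(B) + NF
10 log₁₀(3.33×10⁶) = 65.22 dB
N = −174 + 65.22 + 4.67 = −104.11 dBm
SNR = P_sig − N = −95.0 − (−104.11) = 9.11 dB → 9.1 dB

9.1 dB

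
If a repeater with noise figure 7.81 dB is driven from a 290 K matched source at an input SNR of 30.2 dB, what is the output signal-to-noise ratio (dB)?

By definition F = SNR_in/SNR_out, so in dB: SNR_out = SNR_in − NF
SNR_out = 30.2 − 7.81 = 22.39 dB

22.39 dB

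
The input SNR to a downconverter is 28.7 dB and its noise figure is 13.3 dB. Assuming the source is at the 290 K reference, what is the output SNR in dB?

By definition F = SNR_in/SNR_out, so in dB: SNR_out = SNR_in − NF
SNR_out = 28.7 − 13.3 = 15.4 dB

15.4 dB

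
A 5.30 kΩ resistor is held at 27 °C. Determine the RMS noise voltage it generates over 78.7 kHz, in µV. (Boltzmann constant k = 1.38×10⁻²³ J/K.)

2.63 µV

T = 27 °C + 273.15 = 300.15 K
V_n = √(4kTRB)
4kTRB = 4 × 1.38×10⁻²³ × 300.15 × 5.30×10³ × 7.87×10⁴ = 6.91×10⁻¹² V²
V_n = √(6.91×10⁻¹²) = 2.63×10⁻⁶ V = 2.63 µV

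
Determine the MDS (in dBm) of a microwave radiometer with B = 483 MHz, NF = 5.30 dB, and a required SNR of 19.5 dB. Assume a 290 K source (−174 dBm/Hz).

−62.4 dBm

Sensitivity = −174 + 10 log₁₀(B) + NF + SNR_min
= −174 + 86.84 + 5.30 + 19.5
= −62.36 dBm → −62.4 dBm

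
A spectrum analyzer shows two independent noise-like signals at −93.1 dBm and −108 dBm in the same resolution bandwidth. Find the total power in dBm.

−93.0 dBm

Convert to linear, add, convert back:
P₁ = 4.90×10⁻¹³ W, P₂ = 1.58×10⁻¹⁴ W
P_tot = 5.06×10⁻¹³ W → 10 log₁₀(P_tot / 10⁻³) = −93.0 dBm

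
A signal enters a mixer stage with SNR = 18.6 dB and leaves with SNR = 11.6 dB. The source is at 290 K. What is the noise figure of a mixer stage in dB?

NF (dB) = SNR_in(dB) − SNR_out(dB) when the source is at T₀
NF = 18.6 − 11.6 = 7.0 dB

7.0 dB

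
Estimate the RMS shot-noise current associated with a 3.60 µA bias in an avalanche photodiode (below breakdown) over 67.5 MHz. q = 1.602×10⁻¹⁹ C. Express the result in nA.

I_n = √(2qI·B)
2qI·B = 2 × 1.602×10⁻¹⁹ × 3.60×10⁻⁶ × 6.75×10⁷ = 7.79×10⁻¹⁷ A²
I_n = √(7.79×10⁻¹⁷) = 8.82×10⁻⁹ A = 8.82 nA

8.82 nA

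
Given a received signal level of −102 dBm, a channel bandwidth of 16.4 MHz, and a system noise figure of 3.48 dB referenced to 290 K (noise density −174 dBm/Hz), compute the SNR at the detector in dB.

Noise floor: N = −174 + 10 log₁₀(B) + NF
10 log₁₀(1.64×10⁷) = 72.15 dB
N = −174 + 72.15 + 3.48 = −98.37 dBm
SNR = P_sig − N = −102 − (−98.37) = −3.63 dB → −3.6 dB

−3.6 dB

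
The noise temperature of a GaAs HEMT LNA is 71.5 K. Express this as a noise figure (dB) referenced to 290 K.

0.957 dB

F = 1 + T_e/T₀ = 1 + 71.5/290 = 1.24655
NF = 10 log₁₀(1.24655) = 0.957 dB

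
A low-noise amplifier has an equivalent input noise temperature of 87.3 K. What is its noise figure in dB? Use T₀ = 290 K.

F = 1 + T_e/T₀ = 1 + 87.3/290 = 1.30103
NF = 10 log₁₀(1.30103) = 1.14 dB

1.14 dB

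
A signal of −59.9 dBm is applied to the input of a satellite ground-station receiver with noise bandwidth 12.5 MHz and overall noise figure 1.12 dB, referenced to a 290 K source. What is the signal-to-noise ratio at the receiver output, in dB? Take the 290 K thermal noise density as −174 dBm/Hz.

Noise floor: N = −174 + 10 log₁₀(B) + NF
10 log₁₀(1.25×10⁷) = 70.97 dB
N = −174 + 70.97 + 1.12 = −101.91 dBm
SNR = P_sig − N = −59.9 − (−101.91) = 42.01 dB → 42.0 dB

42.0 dB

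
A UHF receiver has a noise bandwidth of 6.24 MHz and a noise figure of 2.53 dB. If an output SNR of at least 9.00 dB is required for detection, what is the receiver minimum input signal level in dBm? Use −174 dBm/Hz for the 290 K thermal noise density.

−94.5 dBm

Sensitivity = −174 + 10 log₁₀(B) + NF + SNR_min
= −174 + 67.95 + 2.53 + 9.00
= −94.52 dBm → −94.5 dBm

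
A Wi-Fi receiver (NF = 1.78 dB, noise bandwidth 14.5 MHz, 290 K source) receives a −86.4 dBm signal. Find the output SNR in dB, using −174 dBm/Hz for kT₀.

Noise floor: N = −174 + 10 log₁₀(B) + NF
10 log₁₀(1.45×10⁷) = 71.61 dB
N = −174 + 71.61 + 1.78 = −100.61 dBm
SNR = P_sig − N = −86.4 − (−100.61) = 14.21 dB → 14.2 dB

14.2 dB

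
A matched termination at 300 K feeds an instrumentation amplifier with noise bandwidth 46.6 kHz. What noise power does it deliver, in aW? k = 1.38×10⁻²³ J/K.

193 aW

P_n = kTB = 1.38×10⁻²³ × 300 × 4.66×10⁴ = 1.93×10⁻¹⁶ W = 193 aW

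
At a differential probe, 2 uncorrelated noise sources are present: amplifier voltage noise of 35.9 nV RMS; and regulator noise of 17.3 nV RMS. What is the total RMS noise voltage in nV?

Uncorrelated sources add in power (mean-square): V_tot = √(ΣV_i²)
V_tot = √[(3.59×10⁻⁸)² + (1.73×10⁻⁸)²] = 3.99×10⁻⁸ V = 39.9 nV

39.9 nV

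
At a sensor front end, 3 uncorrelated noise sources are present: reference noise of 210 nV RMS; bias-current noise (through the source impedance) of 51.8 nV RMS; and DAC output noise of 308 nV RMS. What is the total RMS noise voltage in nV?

376 nV

Uncorrelated sources add in power (mean-square): V_tot = √(ΣV_i²)
V_tot = √[(2.10×10⁻⁷)² + (5.18×10⁻⁸)² + (3.08×10⁻⁷)²] = 3.76×10⁻⁷ V = 376 nV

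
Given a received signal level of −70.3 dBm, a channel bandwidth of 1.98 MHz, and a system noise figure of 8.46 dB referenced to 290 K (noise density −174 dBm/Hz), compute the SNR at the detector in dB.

Noise floor: N = −174 + 10 log₁₀(B) + NF
10 log₁₀(1.98×10⁶) = 62.97 dB
N = −174 + 62.97 + 8.46 = −102.57 dBm
SNR = P_sig − N = −70.3 − (−102.57) = 32.27 dB → 32.3 dB

32.3 dB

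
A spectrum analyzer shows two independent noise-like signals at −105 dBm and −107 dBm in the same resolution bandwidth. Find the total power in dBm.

−102.9 dBm

Convert to linear, add, convert back:
P₁ = 3.16×10⁻¹⁴ W, P₂ = 2.00×10⁻¹⁴ W
P_tot = 5.16×10⁻¹⁴ W → 10 log₁₀(P_tot / 10⁻³) = −102.9 dBm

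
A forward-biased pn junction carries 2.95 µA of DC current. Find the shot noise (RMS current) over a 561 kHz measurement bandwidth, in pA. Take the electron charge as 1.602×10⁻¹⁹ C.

728 pA

I_n = √(2qI·B)
2qI·B = 2 × 1.602×10⁻¹⁹ × 2.95×10⁻⁶ × 5.61×10⁵ = 5.30×10⁻¹⁹ A²
I_n = √(5.30×10⁻¹⁹) = 7.28×10⁻¹⁰ A = 728 pA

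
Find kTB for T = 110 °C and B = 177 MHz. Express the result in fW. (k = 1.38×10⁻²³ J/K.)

T = 110 °C + 273.15 = 383.15 K
P_n = kTB = 1.38×10⁻²³ × 383.15 × 1.77×10⁸ = 9.36×10⁻¹³ W = 936 fW

936 fW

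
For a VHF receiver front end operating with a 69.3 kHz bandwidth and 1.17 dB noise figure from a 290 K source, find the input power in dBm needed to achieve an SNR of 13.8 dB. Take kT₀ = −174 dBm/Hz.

−110.6 dBm

Sensitivity = −174 + 10 log₁₀(B) + NF + SNR_min
= −174 + 48.41 + 1.17 + 13.8
= −110.62 dBm → −110.6 dBm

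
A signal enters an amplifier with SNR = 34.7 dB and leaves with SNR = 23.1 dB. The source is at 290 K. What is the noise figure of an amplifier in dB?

NF (dB) = SNR_in(dB) − SNR_out(dB) when the source is at T₀
NF = 34.7 − 23.1 = 11.6 dB

11.6 dB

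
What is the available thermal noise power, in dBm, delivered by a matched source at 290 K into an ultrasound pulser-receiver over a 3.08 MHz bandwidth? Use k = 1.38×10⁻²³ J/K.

−109.1 dBm

P_n = kTB = 1.38×10⁻²³ × 290 × 3.08×10⁶ = 1.23×10⁻¹⁴ W
In dBm: 10 log₁₀(1.23×10⁻¹⁴ / 10⁻³) = −109.1 dBm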